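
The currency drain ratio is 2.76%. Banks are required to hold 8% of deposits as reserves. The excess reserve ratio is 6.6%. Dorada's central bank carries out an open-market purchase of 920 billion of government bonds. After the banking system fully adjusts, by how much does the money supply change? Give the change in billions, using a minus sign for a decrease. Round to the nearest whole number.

5446 billion

The money multiplier is m = (1 + c) / (rr + e + c) = (1 + 0.0276) / (0.08 + 0.066 + 0.0276) ≈ 5.9194.
The purchase adds 920 billion of base, so ΔM = m × ΔMB = 5.9194 × (+920) = 5445.848 billion.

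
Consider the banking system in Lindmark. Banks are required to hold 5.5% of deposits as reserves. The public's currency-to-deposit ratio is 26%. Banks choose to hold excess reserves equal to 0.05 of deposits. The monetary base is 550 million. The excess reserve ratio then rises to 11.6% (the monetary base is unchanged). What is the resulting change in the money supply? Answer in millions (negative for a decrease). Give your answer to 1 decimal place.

Initially m₁ = (1 + 0.26) / (0.055 + 0.05 + 0.26) ≈ 3.45205, so M₁ = 3.45205 × 550 = 1898.6275 million.
After the change m₂ = (1 + 0.26) / (0.055 + 0.116 + 0.26) ≈ 2.92343, so M₂ = 2.92343 × 550 = 1607.8865 million.
ΔM = M₂ − M₁ = 1607.8865 − 1898.6275 = -290.741 million.

-290.7 million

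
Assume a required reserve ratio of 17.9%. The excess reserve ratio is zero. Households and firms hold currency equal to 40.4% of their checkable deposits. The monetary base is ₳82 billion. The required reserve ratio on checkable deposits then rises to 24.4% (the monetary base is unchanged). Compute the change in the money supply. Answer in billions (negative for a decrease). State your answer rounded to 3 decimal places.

Initially m₁ = (1 + 0.404) / (0.179 + 0.404) ≈ 2.408233, so M₁ = 2.408233 × 82 ≈ 197.4751 billion.
After the change m₂ = (1 + 0.404) / (0.244 + 0.404) ≈ 2.166667, so M₂ = 2.166667 × 82 ≈ 177.6667 billion.
ΔM = M₂ − M₁ = 177.6667 − 197.4751 = -19.8084 billion.

-19.808 billion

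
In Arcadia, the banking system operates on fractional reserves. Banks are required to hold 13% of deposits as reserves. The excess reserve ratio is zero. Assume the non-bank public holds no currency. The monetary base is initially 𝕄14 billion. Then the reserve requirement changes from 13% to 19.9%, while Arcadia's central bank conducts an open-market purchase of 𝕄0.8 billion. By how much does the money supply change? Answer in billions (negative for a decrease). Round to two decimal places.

Before: m₁ = 1 / (0.13) ≈ 7.69231, MB₁ = 14, so M₁ = 7.69231 × 14 ≈ 107.6923 billion.
After: m₂ = 1 / (0.199) ≈ 5.02513, MB₂ = 14 + 0.8 = 14.8, so M₂ = 5.02513 × 14.8 ≈ 74.3719 billion.
ΔM = M₂ − M₁ = 74.3719 − 107.6923 = -33.3204 billion.

-33.32 billion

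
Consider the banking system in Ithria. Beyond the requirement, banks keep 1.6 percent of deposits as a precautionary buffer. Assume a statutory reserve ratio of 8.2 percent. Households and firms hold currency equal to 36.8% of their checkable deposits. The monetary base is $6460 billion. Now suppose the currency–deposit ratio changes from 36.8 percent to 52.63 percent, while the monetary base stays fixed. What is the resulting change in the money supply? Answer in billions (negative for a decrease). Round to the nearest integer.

Initially m₁ = (1 + 0.368) / (0.082 + 0.016 + 0.368) ≈ 2.93562, so M₁ = 2.93562 × 6460 = 18964.1052 billion.
After the change m₂ = (1 + 0.5263) / (0.082 + 0.016 + 0.5263) ≈ 2.44482, so M₂ = 2.44482 × 6460 = 15793.5372 billion.
ΔM = M₂ − M₁ = 15793.5372 − 18964.1052 = -3170.568 billion.

-3171 billion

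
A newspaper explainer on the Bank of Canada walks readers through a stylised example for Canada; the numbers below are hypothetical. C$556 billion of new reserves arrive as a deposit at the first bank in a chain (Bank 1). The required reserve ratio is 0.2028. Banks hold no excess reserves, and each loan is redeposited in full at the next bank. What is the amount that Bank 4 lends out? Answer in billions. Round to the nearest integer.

Each bank lends a fraction (1 − rr) = 0.7972 of the deposit it receives, so Bank 4 receives 556·0.7972^3 and lends 556·0.7972^4 ≈ 224.5660 billion.

C$225 billion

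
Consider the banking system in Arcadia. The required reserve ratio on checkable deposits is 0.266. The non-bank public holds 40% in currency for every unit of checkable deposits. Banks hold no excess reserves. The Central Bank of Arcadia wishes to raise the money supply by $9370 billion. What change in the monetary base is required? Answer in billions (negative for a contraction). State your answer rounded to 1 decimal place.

The money multiplier is m = (1 + c) / (rr + c) = (1 + 0.4) / (0.266 + 0.4) ≈ 2.102102.
ΔMB = ΔM / m = (+9370) / 2.102102 ≈ 4457.4431 billion.

$4457.4 billion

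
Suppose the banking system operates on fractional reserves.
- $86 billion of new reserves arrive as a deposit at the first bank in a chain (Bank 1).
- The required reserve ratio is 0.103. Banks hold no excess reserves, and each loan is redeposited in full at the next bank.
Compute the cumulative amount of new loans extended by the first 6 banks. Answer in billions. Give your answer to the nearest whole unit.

$359 billion

Bank i lends (1 − rr)^i of the original deposit: Bank 1 lends 86·0.8970 = 77.1420, Bank 2 lends 86·0.8970² ≈ 69.1964, and so on.
Summing a geometric series: total = 86·[0.8970·(1 − 0.8970^6) / (1 − 0.8970)] ≈ 358.8224 billion.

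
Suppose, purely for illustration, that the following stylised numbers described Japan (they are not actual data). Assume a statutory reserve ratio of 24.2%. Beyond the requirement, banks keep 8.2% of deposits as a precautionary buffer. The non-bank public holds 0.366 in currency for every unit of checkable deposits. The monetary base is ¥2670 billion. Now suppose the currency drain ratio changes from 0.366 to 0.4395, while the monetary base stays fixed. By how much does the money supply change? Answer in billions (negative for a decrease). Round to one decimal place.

-251.8 billion

Initially m₁ = (1 + 0.366) / (0.242 + 0.082 + 0.366) ≈ 1.979710, so M₁ = 1.979710 × 2670 = 5285.8257 billion.
After the change m₂ = (1 + 0.4395) / (0.242 + 0.082 + 0.4395) ≈ 1.885396, so M₂ = 1.885396 × 2670 ≈ 5034.0073 billion.
ΔM = M₂ − M₁ = 5034.0073 − 5285.8257 = -251.8184 billion.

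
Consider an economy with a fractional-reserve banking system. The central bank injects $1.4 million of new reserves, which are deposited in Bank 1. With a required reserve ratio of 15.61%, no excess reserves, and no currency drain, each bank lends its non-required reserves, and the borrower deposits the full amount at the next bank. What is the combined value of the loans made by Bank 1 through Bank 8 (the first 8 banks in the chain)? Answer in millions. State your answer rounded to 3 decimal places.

$5.622 million

Bank i lends (1 − rr)^i of the original deposit: Bank 1 lends 1.4·0.8439 ≈ 1.1815, Bank 2 lends 1.4·0.8439² ≈ 0.9970, and so on.
Summing a geometric series: total = 1.4·[0.8439·(1 − 0.8439^8) / (1 − 0.8439)] ≈ 5.6217 million.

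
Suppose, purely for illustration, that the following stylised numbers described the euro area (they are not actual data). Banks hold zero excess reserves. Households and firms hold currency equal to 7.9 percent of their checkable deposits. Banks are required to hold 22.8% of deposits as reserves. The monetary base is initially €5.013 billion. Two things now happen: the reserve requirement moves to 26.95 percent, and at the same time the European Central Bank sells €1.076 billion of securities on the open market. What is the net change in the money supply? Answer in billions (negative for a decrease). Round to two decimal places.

Before: m₁ = (1 + 0.079) / (0.228 + 0.079) ≈ 3.5147, MB₁ = 5.013, so M₁ = 3.5147 × 5.013 ≈ 17.6192 billion.
After: m₂ = (1 + 0.079) / (0.2695 + 0.079) ≈ 3.0961, MB₂ = 5.013 − 1.076 = 3.937, so M₂ = 3.0961 × 3.937 ≈ 12.1893 billion.
ΔM = M₂ − M₁ = 12.1893 − 17.6192 = -5.4299 billion.

-5.43 billion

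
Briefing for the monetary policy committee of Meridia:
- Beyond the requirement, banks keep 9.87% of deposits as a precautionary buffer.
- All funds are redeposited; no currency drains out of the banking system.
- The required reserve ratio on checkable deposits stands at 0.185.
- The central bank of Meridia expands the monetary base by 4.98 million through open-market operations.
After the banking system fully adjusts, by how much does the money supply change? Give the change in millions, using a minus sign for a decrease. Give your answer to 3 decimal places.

The money multiplier is m = 1 / (rr + e) = 1 / (0.185 + 0.0987) ≈ 3.52485.
The purchase adds 4.98 million of base, so ΔM = m × ΔMB = 3.52485 × (+4.98) ≈ 17.5538 million.

17.554 million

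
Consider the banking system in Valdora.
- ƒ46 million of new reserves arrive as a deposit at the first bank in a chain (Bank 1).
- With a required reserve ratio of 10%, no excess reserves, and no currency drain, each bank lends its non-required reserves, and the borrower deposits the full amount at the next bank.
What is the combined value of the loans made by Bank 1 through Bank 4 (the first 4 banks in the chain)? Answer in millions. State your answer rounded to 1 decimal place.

ƒ142.4 million

Bank i lends (1 − rr)^i of the original deposit: Bank 1 lends 46·0.9000 = 41.4000, Bank 2 lends 46·0.9000² = 37.2600, and so on.
Summing a geometric series: total = 46·[0.9000·(1 − 0.9000^4) / (1 − 0.9000)] = 142.3746 million.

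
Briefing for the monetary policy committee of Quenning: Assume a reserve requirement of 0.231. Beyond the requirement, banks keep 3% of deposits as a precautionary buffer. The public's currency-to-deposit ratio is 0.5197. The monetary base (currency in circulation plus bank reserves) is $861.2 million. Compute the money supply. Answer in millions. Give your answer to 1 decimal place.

The money multiplier is m = (1 + c) / (rr + e + c) = (1 + 0.5197) / (0.231 + 0.03 + 0.5197) ≈ 1.94659.
So M = m × MB = 1.94659 × 861.2 ≈ 1676.4033 million.

$1676.4 million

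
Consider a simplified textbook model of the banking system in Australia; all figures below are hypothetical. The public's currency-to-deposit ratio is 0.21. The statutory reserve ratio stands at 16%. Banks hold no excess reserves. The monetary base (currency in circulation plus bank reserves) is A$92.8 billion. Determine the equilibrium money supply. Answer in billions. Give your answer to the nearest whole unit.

The money multiplier is m = (1 + c) / (rr + c) = (1 + 0.21) / (0.16 + 0.21) ≈ 3.2703.
So M = m × MB = 3.2703 × 92.8 ≈ 303.4838 billion.

A$303 billion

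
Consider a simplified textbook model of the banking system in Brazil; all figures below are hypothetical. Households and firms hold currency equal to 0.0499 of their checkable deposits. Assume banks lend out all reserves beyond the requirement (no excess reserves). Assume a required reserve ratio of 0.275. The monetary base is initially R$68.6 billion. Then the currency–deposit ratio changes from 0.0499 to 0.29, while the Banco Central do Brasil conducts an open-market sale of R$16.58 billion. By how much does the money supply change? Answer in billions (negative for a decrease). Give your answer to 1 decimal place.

-102.9 billion

Before: m₁ = (1 + 0.0499) / (0.275 + 0.0499) ≈ 3.2315, MB₁ = 68.6, so M₁ = 3.2315 × 68.6 = 221.6809 billion.
After: m₂ = (1 + 0.29) / (0.275 + 0.29) ≈ 2.2832, MB₂ = 68.6 − 16.58 = 52.02, so M₂ = 2.2832 × 52.02 ≈ 118.7721 billion.
ΔM = M₂ − M₁ = 118.7721 − 221.6809 = -102.9088 billion.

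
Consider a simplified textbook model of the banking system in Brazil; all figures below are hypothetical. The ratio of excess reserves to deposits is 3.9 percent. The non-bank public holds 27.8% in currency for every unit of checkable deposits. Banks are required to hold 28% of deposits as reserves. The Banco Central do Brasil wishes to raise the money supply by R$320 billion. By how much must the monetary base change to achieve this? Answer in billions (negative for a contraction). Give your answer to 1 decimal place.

The money multiplier is m = (1 + c) / (rr + e + c) = (1 + 0.278) / (0.28 + 0.039 + 0.278) ≈ 2.14070.
ΔMB = ΔM / m = (+320) / 2.14070 ≈ 149.4838 billion.

R$149.5 billion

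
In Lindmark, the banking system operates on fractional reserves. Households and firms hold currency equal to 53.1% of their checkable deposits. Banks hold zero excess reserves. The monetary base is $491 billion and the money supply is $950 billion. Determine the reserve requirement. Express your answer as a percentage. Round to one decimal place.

Using m = M/MB = 950/491 ≈ 1.934827. Since m = (1 + c)/(c + rr + e), the denominator satisfies c + rr + e = (1 + c)/m = (1 + 0.531) / 1.934827 ≈ 0.791285.
With c = 0.531 and e = 0, the reserve requirement is 0.791285 − 0.531 − 0 = 0.260285.

26.0%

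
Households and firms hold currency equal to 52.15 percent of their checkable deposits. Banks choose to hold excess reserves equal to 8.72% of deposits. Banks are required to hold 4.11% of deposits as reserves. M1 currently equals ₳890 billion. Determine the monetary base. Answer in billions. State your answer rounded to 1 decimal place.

₳380.1 billion

The money multiplier is m = (1 + c) / (rr + e + c) = (1 + 0.5215) / (0.0411 + 0.0872 + 0.5215) ≈ 2.34149.
MB = M / m = 890 / 2.34149 ≈ 380.0999 billion.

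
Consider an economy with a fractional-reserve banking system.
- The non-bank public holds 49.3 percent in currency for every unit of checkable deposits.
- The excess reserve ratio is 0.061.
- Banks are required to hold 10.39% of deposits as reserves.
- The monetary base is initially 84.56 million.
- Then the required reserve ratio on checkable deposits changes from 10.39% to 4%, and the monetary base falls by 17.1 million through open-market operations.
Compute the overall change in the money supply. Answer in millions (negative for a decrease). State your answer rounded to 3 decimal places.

Before: m₁ = (1 + 0.493) / (0.1039 + 0.061 + 0.493) ≈ 2.269342, MB₁ = 84.56, so M₁ = 2.269342 × 84.56 ≈ 191.8956 million.
After: m₂ = (1 + 0.493) / (0.04 + 0.061 + 0.493) ≈ 2.513468, MB₂ = 84.56 − 17.1 = 67.46, so M₂ = 2.513468 × 67.46 ≈ 169.5586 million.
ΔM = M₂ − M₁ = 169.5586 − 191.8956 = -22.337 million.

-22.337 million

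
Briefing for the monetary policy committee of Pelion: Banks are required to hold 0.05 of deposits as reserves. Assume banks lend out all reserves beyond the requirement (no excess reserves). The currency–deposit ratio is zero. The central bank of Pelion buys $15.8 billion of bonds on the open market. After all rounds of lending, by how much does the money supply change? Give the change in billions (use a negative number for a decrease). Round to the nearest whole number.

$316 billion

The simple money multiplier is m = 1/rr = 1/0.05 = 20.
An open-market purchase increases the monetary base by 15.8 billion, so ΔM = m × ΔMB = 20 × 15.8 = 316 billion.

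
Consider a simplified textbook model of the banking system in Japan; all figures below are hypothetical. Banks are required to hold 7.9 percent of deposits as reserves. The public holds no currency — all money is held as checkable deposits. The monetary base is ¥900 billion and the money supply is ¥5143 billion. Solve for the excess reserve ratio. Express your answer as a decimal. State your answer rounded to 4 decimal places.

0.0960

Using m = M/MB = 5143/900 ≈ 5.714444. Since m = (1 + c)/(c + rr + e), the denominator satisfies c + rr + e = (1 + c)/m = (1 + 0) / 5.714444 ≈ 0.174995.
With c = 0 and rr = 0.079, the excess reserve ratio is 0.174995 − 0 − 0.079 = 0.095995.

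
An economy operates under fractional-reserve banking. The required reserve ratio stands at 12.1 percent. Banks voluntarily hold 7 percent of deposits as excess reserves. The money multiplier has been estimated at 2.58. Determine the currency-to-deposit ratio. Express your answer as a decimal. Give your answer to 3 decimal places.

Using m = 2.58. From m = (1 + c)/(c + rr + e), rearranging gives 1 + c = m·(c + rr + e), so c·(1 − m) = m·(rr + e) − 1.
Hence c = [m·(rr + e) − 1]/(1 − m) = [2.58 × (0.121 + 0.07) − 1] / (1 − 2.58) ≈ 0.321025.

0.321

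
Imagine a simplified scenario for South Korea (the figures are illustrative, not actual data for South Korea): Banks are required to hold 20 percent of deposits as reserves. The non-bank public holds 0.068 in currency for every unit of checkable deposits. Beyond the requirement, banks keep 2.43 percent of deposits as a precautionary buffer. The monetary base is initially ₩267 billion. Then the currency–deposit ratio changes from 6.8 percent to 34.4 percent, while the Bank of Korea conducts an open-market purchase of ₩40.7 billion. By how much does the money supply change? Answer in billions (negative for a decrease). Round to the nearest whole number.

Before: m₁ = (1 + 0.068) / (0.2 + 0.0243 + 0.068) ≈ 3.6538, MB₁ = 267, so M₁ = 3.6538 × 267 = 975.5646 billion.
After: m₂ = (1 + 0.344) / (0.2 + 0.0243 + 0.344) ≈ 2.3649, MB₂ = 267 + 40.7 = 307.7, so M₂ = 2.3649 × 307.7 ≈ 727.6797 billion.
ΔM = M₂ − M₁ = 727.6797 − 975.5646 = -247.8849 billion.

-248 billion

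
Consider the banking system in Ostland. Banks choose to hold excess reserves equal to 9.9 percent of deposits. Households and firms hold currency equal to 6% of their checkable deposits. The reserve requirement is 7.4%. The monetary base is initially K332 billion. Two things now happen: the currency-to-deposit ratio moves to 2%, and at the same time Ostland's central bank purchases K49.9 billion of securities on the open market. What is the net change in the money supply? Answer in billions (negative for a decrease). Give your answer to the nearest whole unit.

K508 billion

Before: m₁ = (1 + 0.06) / (0.074 + 0.099 + 0.06) ≈ 4.5494, MB₁ = 332, so M₁ = 4.5494 × 332 = 1510.4008 billion.
After: m₂ = (1 + 0.02) / (0.074 + 0.099 + 0.02) ≈ 5.2850, MB₂ = 332 + 49.9 = 381.9, so M₂ = 5.2850 × 381.9 = 2018.3415 billion.
ΔM = M₂ − M₁ = 2018.3415 − 1510.4008 = 507.9407 billion.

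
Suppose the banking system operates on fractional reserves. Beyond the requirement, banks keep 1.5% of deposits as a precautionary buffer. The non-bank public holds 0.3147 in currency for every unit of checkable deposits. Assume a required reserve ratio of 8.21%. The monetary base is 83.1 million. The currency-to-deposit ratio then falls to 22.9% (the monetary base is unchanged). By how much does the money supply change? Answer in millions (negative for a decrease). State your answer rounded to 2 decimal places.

Initially m₁ = (1 + 0.3147) / (0.0821 + 0.015 + 0.3147) ≈ 3.19257, so M₁ = 3.19257 × 83.1 ≈ 265.3026 million.
After the change m₂ = (1 + 0.229) / (0.0821 + 0.015 + 0.229) ≈ 3.76878, so M₂ = 3.76878 × 83.1 ≈ 313.1856 million.
ΔM = M₂ − M₁ = 313.1856 − 265.3026 = 47.883 million.

47.88 million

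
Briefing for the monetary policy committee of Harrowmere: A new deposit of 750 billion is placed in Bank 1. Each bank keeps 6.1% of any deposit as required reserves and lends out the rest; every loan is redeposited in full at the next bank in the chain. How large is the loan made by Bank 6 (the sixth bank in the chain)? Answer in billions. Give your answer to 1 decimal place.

Each bank lends a fraction (1 − rr) = 0.9390 of the deposit it receives, so Bank 6 receives 750·0.9390^5 and lends 750·0.9390^6 ≈ 514.1085 billion.

514.1 billion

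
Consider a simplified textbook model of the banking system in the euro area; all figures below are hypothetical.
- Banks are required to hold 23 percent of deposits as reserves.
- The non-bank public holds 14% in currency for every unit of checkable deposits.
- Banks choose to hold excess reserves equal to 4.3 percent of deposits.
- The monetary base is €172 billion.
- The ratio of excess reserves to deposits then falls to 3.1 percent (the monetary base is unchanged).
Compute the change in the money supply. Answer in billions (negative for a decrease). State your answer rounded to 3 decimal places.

Initially m₁ = (1 + 0.14) / (0.23 + 0.043 + 0.14) ≈ 2.7602906, so M₁ = 2.7602906 × 172 ≈ 474.77 billion.
After the change m₂ = (1 + 0.14) / (0.23 + 0.031 + 0.14) ≈ 2.8428928, so M₂ = 2.8428928 × 172 ≈ 488.9776 billion.
ΔM = M₂ − M₁ = 488.9776 − 474.77 = 14.2076 billion.

€14.208 billion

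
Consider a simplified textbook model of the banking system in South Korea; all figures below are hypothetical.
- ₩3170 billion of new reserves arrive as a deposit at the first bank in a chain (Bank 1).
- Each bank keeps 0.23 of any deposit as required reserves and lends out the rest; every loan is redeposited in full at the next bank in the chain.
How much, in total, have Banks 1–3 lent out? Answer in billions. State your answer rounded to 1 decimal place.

Bank i lends (1 − rr)^i of the original deposit: Bank 1 lends 3170·0.7700 = 2440.9000, Bank 2 lends 3170·0.7700² = 1879.4930, and so on.
Summing a geometric series: total = 3170·[0.7700·(1 − 0.7700^3) / (1 − 0.7700)] ≈ 5767.6026 billion.

₩5767.6 billion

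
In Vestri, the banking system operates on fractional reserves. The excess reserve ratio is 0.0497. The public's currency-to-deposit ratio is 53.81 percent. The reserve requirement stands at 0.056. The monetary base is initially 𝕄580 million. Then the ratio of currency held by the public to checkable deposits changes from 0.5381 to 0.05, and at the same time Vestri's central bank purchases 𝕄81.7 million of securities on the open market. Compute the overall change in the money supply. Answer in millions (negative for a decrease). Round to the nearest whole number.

Before: m₁ = (1 + 0.5381) / (0.056 + 0.0497 + 0.5381) ≈ 2.3891, MB₁ = 580, so M₁ = 2.3891 × 580 = 1385.678 million.
After: m₂ = (1 + 0.05) / (0.056 + 0.0497 + 0.05) ≈ 6.7437, MB₂ = 580 + 81.7 = 661.7, so M₂ = 6.7437 × 661.7 ≈ 4462.3063 million.
ΔM = M₂ − M₁ = 4462.3063 − 1385.678 = 3076.6283 million.

𝕄3077 million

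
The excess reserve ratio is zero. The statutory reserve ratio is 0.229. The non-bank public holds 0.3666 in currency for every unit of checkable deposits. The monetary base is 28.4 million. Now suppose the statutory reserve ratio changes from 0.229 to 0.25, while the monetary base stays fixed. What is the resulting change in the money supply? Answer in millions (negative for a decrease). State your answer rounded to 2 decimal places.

-2.22 million

Initially m₁ = (1 + 0.3666) / (0.229 + 0.3666) ≈ 2.29449, so M₁ = 2.29449 × 28.4 ≈ 65.1635 million.
After the change m₂ = (1 + 0.3666) / (0.25 + 0.3666) ≈ 2.21635, so M₂ = 2.21635 × 28.4 ≈ 62.9443 million.
ΔM = M₂ − M₁ = 62.9443 − 65.1635 = -2.2192 million.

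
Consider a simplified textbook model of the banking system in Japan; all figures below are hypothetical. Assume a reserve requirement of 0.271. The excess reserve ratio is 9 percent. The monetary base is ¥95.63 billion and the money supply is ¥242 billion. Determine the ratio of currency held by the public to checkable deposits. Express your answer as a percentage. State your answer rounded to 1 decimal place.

5.6%

Using m = M/MB = 242/95.63 ≈ 2.530587. From m = (1 + c)/(c + rr + e), rearranging gives 1 + c = m·(c + rr + e), so c·(1 − m) = m·(rr + e) − 1.
Hence c = [m·(rr + e) − 1]/(1 − m) = [2.530587 × (0.271 + 0.09) − 1] / (1 − 2.530587) ≈ 0.056487.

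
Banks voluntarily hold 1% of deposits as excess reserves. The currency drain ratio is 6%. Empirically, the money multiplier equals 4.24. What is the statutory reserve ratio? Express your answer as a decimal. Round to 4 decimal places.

0.1800

Using m = 4.24. Since m = (1 + c)/(c + rr + e), the denominator satisfies c + rr + e = (1 + c)/m = (1 + 0.06) / 4.24 = 0.250000.
With c = 0.06 and e = 0.01, the statutory reserve ratio is 0.250000 − 0.06 − 0.01 = 0.18.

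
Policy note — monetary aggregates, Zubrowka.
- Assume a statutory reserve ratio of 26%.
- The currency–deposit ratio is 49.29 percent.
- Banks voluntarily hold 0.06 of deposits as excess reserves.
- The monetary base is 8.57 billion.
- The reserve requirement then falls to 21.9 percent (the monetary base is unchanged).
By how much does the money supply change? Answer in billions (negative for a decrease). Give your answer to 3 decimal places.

Initially m₁ = (1 + 0.4929) / (0.26 + 0.06 + 0.4929) ≈ 1.83651, so M₁ = 1.83651 × 8.57 ≈ 15.7389 billion.
After the change m₂ = (1 + 0.4929) / (0.219 + 0.06 + 0.4929) ≈ 1.93406, so M₂ = 1.93406 × 8.57 ≈ 16.5749 billion.
ΔM = M₂ − M₁ = 16.5749 − 15.7389 = 0.836 billion.

0.836 billion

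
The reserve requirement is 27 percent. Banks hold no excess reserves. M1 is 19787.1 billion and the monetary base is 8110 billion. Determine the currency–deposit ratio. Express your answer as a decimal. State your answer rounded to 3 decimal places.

Using m = M/MB = 19787.1/8110 ≈ 2.439840. From m = (1 + c)/(c + rr + e), rearranging gives 1 + c = m·(c + rr + e), so c·(1 − m) = m·(rr + e) − 1.
Hence c = [m·(rr + e) − 1]/(1 − m) = [2.439840 × (0.27 + 0) − 1] / (1 − 2.439840) ≈ 0.237001.

0.237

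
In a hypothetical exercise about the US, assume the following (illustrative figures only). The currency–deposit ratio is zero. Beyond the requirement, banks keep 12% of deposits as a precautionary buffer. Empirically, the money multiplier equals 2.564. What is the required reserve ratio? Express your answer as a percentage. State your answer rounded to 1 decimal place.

27.0%

Using m = 2.564. Since m = (1 + c)/(c + rr + e), the denominator satisfies c + rr + e = (1 + c)/m = (1 + 0) / 2.564 ≈ 0.390016.
With c = 0 and e = 0.12, the required reserve ratio is 0.390016 − 0 − 0.12 = 0.270016.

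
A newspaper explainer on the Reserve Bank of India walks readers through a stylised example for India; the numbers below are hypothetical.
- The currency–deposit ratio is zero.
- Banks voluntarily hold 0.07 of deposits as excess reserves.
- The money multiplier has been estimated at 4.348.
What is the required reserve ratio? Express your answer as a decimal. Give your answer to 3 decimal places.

0.160

Using m = 4.348. Since m = (1 + c)/(c + rr + e), the denominator satisfies c + rr + e = (1 + c)/m = (1 + 0) / 4.348 ≈ 0.229991.
With c = 0 and e = 0.07, the required reserve ratio is 0.229991 − 0 − 0.07 = 0.159991.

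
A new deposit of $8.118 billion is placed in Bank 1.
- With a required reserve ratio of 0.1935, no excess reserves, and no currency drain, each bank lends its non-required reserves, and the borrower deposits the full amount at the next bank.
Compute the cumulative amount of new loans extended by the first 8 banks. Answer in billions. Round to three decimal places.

$27.779 billion

Bank i lends (1 − rr)^i of the original deposit: Bank 1 lends 8.118·0.8065 ≈ 6.5472, Bank 2 lends 8.118·0.8065² ≈ 5.2803, and so on.
Summing a geometric series: total = 8.118·[0.8065·(1 − 0.8065^8) / (1 − 0.8065)] ≈ 27.7792 billion.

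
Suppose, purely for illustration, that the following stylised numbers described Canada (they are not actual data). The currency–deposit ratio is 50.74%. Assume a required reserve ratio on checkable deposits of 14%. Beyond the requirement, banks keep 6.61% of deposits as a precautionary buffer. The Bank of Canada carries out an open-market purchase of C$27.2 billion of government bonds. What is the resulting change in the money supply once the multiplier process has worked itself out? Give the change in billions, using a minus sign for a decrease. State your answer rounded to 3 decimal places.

The money multiplier is m = (1 + c) / (rr + e + c) = (1 + 0.5074) / (0.14 + 0.0661 + 0.5074) ≈ 2.112684.
The purchase adds 27.2 billion of base, so ΔM = m × ΔMB = 2.112684 × (+27.2) ≈ 57.465 billion.

C$57.465 billion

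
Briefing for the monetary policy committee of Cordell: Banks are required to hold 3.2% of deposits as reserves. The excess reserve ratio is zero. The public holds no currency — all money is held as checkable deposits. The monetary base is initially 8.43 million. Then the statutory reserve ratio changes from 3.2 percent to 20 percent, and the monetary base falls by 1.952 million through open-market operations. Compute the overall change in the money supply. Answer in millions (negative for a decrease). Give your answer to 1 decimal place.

-231.0 million

Before: m₁ = 1 / (0.032) = 31.25, MB₁ = 8.43, so M₁ = 31.25 × 8.43 = 263.4375 million.
After: m₂ = 1 / (0.2) = 5, MB₂ = 8.43 − 1.952 = 6.478, so M₂ = 5 × 6.478 = 32.39 million.
ΔM = M₂ − M₁ = 32.39 − 263.4375 = -231.0475 million.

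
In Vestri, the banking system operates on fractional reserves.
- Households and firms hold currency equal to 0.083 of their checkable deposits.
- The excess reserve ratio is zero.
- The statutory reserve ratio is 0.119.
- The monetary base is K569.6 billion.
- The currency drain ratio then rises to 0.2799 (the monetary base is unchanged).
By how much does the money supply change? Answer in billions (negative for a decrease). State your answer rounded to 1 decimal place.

Initially m₁ = (1 + 0.083) / (0.119 + 0.083) ≈ 5.36139, so M₁ = 5.36139 × 569.6 ≈ 3053.8477 billion.
After the change m₂ = (1 + 0.2799) / (0.119 + 0.2799) ≈ 3.20857, so M₂ = 3.20857 × 569.6 ≈ 1827.6015 billion.
ΔM = M₂ − M₁ = 1827.6015 − 3053.8477 = -1226.2462 billion.

-1226.2 billion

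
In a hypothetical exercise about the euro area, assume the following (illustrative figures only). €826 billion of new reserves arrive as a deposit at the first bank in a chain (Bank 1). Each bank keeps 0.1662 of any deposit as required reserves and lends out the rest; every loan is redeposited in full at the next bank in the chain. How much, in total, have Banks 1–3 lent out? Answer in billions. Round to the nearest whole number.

Bank i lends (1 − rr)^i of the original deposit: Bank 1 lends 826·0.8338 = 688.7188, Bank 2 lends 826·0.8338² ≈ 574.2537, and so on.
Summing a geometric series: total = 826·[0.8338·(1 − 0.8338^3) / (1 − 0.8338)] ≈ 1741.7853 billion.

€1742 billion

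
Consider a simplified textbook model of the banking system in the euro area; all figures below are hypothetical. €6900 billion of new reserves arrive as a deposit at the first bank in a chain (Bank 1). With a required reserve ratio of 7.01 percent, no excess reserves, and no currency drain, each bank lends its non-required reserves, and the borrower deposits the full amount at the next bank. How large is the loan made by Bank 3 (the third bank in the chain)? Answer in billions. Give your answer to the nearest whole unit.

Each bank lends a fraction (1 − rr) = 0.9299 of the deposit it receives, so Bank 3 receives 6900·0.9299^2 and lends 6900·0.9299^3 ≈ 5548.2731 billion.

€5548 billion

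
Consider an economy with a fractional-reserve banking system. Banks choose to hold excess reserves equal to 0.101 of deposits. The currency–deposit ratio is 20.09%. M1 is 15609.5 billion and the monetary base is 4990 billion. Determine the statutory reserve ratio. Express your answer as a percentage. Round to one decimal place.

8.2%

Using m = M/MB = 15609.5/4990 ≈ 3.128156. Since m = (1 + c)/(c + rr + e), the denominator satisfies c + rr + e = (1 + c)/m = (1 + 0.2009) / 3.128156 ≈ 0.383900.
With c = 0.2009 and e = 0.101, the statutory reserve ratio is 0.383900 − 0.2009 − 0.101 = 0.082.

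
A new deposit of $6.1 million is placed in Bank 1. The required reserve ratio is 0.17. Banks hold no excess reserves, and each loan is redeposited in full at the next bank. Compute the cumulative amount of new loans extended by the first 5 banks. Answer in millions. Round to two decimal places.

Bank i lends (1 − rr)^i of the original deposit: Bank 1 lends 6.1·0.8300 = 5.0630, Bank 2 lends 6.1·0.8300² ≈ 4.2023, and so on.
Summing a geometric series: total = 6.1·[0.8300·(1 − 0.8300^5) / (1 − 0.8300)] ≈ 18.0510 million.

$18.05 million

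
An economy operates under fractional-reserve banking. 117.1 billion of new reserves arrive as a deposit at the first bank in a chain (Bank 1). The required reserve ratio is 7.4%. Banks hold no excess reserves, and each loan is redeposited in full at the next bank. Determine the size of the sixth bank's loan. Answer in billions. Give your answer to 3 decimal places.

Each bank lends a fraction (1 − rr) = 0.9260 of the deposit it receives, so Bank 6 receives 117.1·0.9260^5 and lends 117.1·0.9260^6 ≈ 73.8283 billion.

73.828 billion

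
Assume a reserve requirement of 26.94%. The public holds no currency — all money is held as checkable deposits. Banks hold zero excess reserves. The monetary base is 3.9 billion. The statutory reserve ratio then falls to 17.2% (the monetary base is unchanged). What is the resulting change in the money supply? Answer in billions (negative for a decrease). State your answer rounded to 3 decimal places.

Initially m₁ = 1 / (0.2694) ≈ 3.71195, so M₁ = 3.71195 × 3.9 ≈ 14.4766 billion.
After the change m₂ = 1 / (0.172) ≈ 5.81395, so M₂ = 5.81395 × 3.9 ≈ 22.6744 billion.
ΔM = M₂ − M₁ = 22.6744 − 14.4766 = 8.1978 billion.

8.198 billion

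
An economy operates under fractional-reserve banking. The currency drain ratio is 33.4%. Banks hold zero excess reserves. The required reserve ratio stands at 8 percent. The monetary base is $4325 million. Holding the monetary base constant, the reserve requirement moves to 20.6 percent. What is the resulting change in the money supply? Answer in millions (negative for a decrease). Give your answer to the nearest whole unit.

-3252 million

Initially m₁ = (1 + 0.334) / (0.08 + 0.334) ≈ 3.22222, so M₁ = 3.22222 × 4325 = 13936.1015 million.
After the change m₂ = (1 + 0.334) / (0.206 + 0.334) ≈ 2.47037, so M₂ = 2.47037 × 4325 ≈ 10684.3502 million.
ΔM = M₂ − M₁ = 10684.3502 − 13936.1015 = -3251.7513 million.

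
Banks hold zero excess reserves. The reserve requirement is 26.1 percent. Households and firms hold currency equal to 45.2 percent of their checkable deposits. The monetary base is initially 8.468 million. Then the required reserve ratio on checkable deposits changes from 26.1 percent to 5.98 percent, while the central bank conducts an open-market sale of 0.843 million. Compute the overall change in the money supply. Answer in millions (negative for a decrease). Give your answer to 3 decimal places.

4.388 million

Before: m₁ = (1 + 0.452) / (0.261 + 0.452) ≈ 2.03647, MB₁ = 8.468, so M₁ = 2.03647 × 8.468 ≈ 17.2448 million.
After: m₂ = (1 + 0.452) / (0.0598 + 0.452) ≈ 2.83705, MB₂ = 8.468 − 0.843 = 7.625, so M₂ = 2.83705 × 7.625 ≈ 21.6325 million.
ΔM = M₂ − M₁ = 21.6325 − 17.2448 = 4.3877 million.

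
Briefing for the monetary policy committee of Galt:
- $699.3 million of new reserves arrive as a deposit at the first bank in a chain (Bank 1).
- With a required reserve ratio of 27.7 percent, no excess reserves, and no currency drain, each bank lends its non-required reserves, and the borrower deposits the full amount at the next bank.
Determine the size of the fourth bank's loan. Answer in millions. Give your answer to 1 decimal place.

Each bank lends a fraction (1 − rr) = 0.7230 of the deposit it receives, so Bank 4 receives 699.3·0.7230^3 and lends 699.3·0.7230^4 ≈ 191.0807 million.

$191.1 million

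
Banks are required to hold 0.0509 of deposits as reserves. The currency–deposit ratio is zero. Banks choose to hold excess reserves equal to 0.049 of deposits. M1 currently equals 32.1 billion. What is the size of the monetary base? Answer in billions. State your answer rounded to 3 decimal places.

The money multiplier is m = 1 / (rr + e) = 1 / (0.0509 + 0.049) ≈ 10.010010.
MB = M / m = 32.1 / 10.010010 ≈ 3.2068 billion.

3.207 billion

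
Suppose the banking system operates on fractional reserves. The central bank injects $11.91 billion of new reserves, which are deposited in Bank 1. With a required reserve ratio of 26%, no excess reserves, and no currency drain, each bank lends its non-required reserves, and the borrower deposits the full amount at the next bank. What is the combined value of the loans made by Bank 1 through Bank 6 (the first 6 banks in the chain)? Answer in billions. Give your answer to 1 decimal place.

Bank i lends (1 − rr)^i of the original deposit: Bank 1 lends 11.91·0.7400 = 8.8134, Bank 2 lends 11.91·0.7400² ≈ 6.5219, and so on.
Summing a geometric series: total = 11.91·[0.7400·(1 − 0.7400^6) / (1 − 0.7400)] ≈ 28.3315 billion.

$28.3 billion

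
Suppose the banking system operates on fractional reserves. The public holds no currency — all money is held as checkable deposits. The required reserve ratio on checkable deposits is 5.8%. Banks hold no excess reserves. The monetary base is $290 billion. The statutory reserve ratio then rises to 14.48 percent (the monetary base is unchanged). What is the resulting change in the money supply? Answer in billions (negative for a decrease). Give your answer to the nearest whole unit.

Initially m₁ = 1 / (0.058) ≈ 17.2414, so M₁ = 17.2414 × 290 = 5000.006 billion.
After the change m₂ = 1 / (0.1448) ≈ 6.9061, so M₂ = 6.9061 × 290 = 2002.769 billion.
ΔM = M₂ − M₁ = 2002.769 − 5000.006 = -2997.237 billion.

-2997 billion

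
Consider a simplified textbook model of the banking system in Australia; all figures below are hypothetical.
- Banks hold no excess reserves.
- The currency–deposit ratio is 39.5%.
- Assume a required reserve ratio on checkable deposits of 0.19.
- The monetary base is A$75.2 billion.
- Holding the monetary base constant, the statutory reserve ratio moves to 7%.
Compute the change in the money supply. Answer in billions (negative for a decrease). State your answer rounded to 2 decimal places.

A$46.28 billion

Initially m₁ = (1 + 0.395) / (0.19 + 0.395) ≈ 2.38462, so M₁ = 2.38462 × 75.2 ≈ 179.3234 billion.
After the change m₂ = (1 + 0.395) / (0.07 + 0.395) = 3, so M₂ = 3 × 75.2 = 225.6 billion.
ΔM = M₂ − M₁ = 225.6 − 179.3234 = 46.2766 billion.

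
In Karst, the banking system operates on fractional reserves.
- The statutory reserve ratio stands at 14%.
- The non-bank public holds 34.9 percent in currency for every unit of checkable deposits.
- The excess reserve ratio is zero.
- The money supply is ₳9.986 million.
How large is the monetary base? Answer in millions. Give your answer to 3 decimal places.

The money multiplier is m = (1 + c) / (rr + c) = (1 + 0.349) / (0.14 + 0.349) ≈ 2.75869.
MB = M / m = 9.986 / 2.75869 ≈ 3.6198 million.

₳3.620 million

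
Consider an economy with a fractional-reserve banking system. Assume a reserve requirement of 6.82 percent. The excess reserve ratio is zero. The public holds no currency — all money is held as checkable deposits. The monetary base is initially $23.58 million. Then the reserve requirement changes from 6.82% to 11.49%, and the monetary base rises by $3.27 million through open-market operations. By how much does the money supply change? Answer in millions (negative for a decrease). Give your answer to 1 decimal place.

Before: m₁ = 1 / (0.0682) ≈ 14.6628, MB₁ = 23.58, so M₁ = 14.6628 × 23.58 ≈ 345.7488 million.
After: m₂ = 1 / (0.1149) ≈ 8.7032, MB₂ = 23.58 + 3.27 = 26.85, so M₂ = 8.7032 × 26.85 ≈ 233.6809 million.
ΔM = M₂ − M₁ = 233.6809 − 345.7488 = -112.0679 million.

-112.1 million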